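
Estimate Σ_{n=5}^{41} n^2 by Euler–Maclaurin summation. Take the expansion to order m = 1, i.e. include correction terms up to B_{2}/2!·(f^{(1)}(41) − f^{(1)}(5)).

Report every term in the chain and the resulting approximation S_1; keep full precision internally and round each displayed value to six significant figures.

S_1 ≈ 23791.0

Integral: ∫_5^41 x^2 dx = 22932.0.
Boundary: ½(f(5) + f(41)) = ½(25.0000 + 1681.00) = 853.000.
So far: 23785.0.
Order-1 term: 1/12 · (82.0000 − 10.0000) = 6.00000.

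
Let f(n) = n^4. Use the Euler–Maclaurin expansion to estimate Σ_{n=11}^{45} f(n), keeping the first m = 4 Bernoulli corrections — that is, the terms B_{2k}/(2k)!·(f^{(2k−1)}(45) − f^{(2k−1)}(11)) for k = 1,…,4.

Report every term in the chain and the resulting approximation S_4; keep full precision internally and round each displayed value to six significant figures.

The integral term ∫_11^45 x^4 dx = 3.68734e+07.
Endpoint term: (f(11) + f(45))/2 = (14641.0 + 4.10062e+06)/2 = 2.05763e+06.
So far: 3.89310e+07.
Correction k=1: B_{2}/2! · (f^{(1)}(45) − f^{(1)}(11)) = 1/12 · (364500 − 5324.00) = 29931.3.
Partial sum through k=1: 3.89610e+07.
Correction k=2: B_{4}/4! · (f^{(3)}(45) − f^{(3)}(11)) = −1/720 · (1080.00 − 264.000) = -1.13333.
Partial sum through k=2: 3.89610e+07.
Correction k=3: B_{6}/6! · (f^{(5)}(45) − f^{(5)}(11)) = 1/30240 · (0.00000 − 0.00000) = 0.00000.
Partial sum through k=3: 3.89610e+07.
Correction k=4: B_{8}/8! · (f^{(7)}(45) − f^{(7)}(11)) = −1/1209600 · (0.00000 − 0.00000) = 0.00000.

S_4 ≈ 3.89610e+07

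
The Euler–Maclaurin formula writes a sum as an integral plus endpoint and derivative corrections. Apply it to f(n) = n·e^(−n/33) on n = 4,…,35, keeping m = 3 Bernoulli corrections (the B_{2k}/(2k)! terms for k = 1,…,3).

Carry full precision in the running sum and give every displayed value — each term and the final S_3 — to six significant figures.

The integral term ∫_4^35 x·e^(−x/33) dx = 304.642.
Endpoint term: (f(4) + f(35))/2 = (3.54338 + 12.1186)/2 = 7.83100.
Integral + boundary = 312.473.
k=1: B_{2}/(2)! × [f^{(1)}(35) − f^{(1)}(4)] = 1/12 × (-0.0209846 − 0.778471) = -0.0666213.
Running total after k=1: 312.407.
k=2: B_{4}/(4)! × [f^{(3)}(35) − f^{(3)}(4)] = −1/720 × (0.000616627 − 0.00234175) = 2.39600e-06.
Running total after k=2: 312.407.
k=3: B_{6}/(6)! × [f^{(5)}(35) − f^{(5)}(4)] = 1/30240 × (1.15016e-06 − 3.64430e-06) = -8.24783e-11.

S_3 ≈ 312.407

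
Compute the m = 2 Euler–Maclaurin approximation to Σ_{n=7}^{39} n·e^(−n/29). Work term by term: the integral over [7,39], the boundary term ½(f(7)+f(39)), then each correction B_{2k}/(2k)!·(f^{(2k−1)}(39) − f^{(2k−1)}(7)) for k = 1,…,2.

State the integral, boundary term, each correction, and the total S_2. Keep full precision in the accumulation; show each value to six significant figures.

S_2 ≈ 314.008

∫_7^39 x·e^(−x/29) dx evaluates to 306.235.
½[f(7) + f(39)] = ½[5.49881 + 10.1628] = 7.83080.
Running total after boundary: 314.065.
Correction k=1: B_{2}/2! · (f^{(1)}(39) − f^{(1)}(7)) = 1/12 · (-0.0898568 − 0.595930) = -0.0571489.
Partial sum through k=1: 314.008.
Correction k=2: B_{4}/4! · (f^{(3)}(39) − f^{(3)}(7)) = −1/720 · (0.000512857 − 0.00257671) = 2.86647e-06.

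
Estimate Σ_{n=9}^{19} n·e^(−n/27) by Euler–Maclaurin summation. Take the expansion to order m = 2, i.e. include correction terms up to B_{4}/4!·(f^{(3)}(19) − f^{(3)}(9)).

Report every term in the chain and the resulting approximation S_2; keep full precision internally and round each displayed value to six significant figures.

S_2 ≈ 89.8865

∫_9^19 x·e^(−x/27) dx evaluates to 81.9896.
Endpoint term: (f(9) + f(19))/2 = (6.44878 + 9.40024)/2 = 7.92451.
Running total after boundary: 89.9141.
k=1: B_{2}/(2)! × [f^{(1)}(19) − f^{(1)}(9)] = 1/12 × (0.146592 − 0.477688) = -0.0275913.
Partial sum through k=1: 89.8865.
k=2: B_{4}/(4)! × [f^{(3)}(19) − f^{(3)}(9)] = −1/720 × (0.00155842 − 0.00262106) = 1.47588e-06.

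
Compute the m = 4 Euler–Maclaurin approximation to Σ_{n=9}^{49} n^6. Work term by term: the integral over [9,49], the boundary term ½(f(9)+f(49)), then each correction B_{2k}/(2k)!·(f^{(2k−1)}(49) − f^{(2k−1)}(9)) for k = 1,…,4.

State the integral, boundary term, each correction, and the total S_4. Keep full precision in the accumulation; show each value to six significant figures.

S_4 ≈ 1.03950e+11

∫_9^49 x^6 dx evaluates to 9.68883e+10.
½[f(9) + f(49)] = ½[531441 + 1.38413e+10] = 6.92091e+09.
Integral + boundary = 1.03809e+11.
Order-1 term: 1/12 · (1.69485e+09 − 354294) = 1.41208e+08.
After k=1: 1.03950e+11.
Order-2 term: −1/720 · (1.41179e+07 − 87480.0) = -19486.7.
After k=2: 1.03950e+11.
Order-3 term: 1/30240 · (35280.0 − 6480.00) = 0.952381.
After k=3: 1.03950e+11.
Order-4 term: −1/1209600 · (0.00000 − 0.00000) = 0.00000.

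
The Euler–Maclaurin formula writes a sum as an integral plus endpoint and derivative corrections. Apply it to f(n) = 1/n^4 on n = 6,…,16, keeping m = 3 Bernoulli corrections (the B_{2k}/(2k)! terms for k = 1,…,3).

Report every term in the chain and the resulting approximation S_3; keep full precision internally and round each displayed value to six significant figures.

Integral: ∫_6^16 1/x^4 dx = 0.00146183.
Boundary: ½(f(6) + f(16)) = ½(0.000771605 + 1.52588e-05) = 0.000393432.
Running total after boundary: 0.00185526.
Correction k=1: B_{2}/2! · (f^{(1)}(16) − f^{(1)}(6)) = 1/12 · (-3.81470e-06 − (-0.000514403)) = 4.25490e-05.
Running total after k=1: 0.00189781.
Correction k=2: B_{4}/4! · (f^{(3)}(16) − f^{(3)}(6)) = −1/720 · (-4.47035e-07 − (-0.000428669)) = -5.94753e-07.
Running total after k=2: 0.00189722.
Correction k=3: B_{6}/6! · (f^{(5)}(16) − f^{(5)}(6)) = 1/30240 · (-9.77889e-08 − (-0.000666819)) = 2.20477e-08.

S_3 ≈ 0.00189724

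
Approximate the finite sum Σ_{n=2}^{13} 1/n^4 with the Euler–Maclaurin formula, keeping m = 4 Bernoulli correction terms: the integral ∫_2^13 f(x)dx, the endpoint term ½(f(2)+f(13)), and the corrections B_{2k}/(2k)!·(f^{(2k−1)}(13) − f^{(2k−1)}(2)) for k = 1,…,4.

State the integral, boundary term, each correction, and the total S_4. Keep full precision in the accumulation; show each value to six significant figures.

S_4 ≈ 0.0820860

Integral: ∫_2^13 1/x^4 dx = 0.0415149.
Endpoint term: (f(2) + f(13))/2 = (0.0625000 + 3.50128e-05)/2 = 0.0312675.
Running total after boundary: 0.0727825.
Correction k=1: B_{2}/2! · (f^{(1)}(13) − f^{(1)}(2)) = 1/12 · (-1.07732e-05 − (-0.125000)) = 0.0104158.
Partial sum through k=1: 0.0831982.
Correction k=2: B_{4}/4! · (f^{(3)}(13) − f^{(3)}(2)) = −1/720 · (-1.91240e-06 − (-0.937500)) = -0.00130208.
Partial sum through k=2: 0.0818961.
Correction k=3: B_{6}/6! · (f^{(5)}(13) − f^{(5)}(2)) = 1/30240 · (-6.33693e-07 − (-13.1250)) = 0.000434028.
Partial sum through k=3: 0.0823302.
Correction k=4: B_{8}/8! · (f^{(7)}(13) − f^{(7)}(2)) = −1/1209600 · (-3.37470e-07 − (-295.312)) = -0.000244141.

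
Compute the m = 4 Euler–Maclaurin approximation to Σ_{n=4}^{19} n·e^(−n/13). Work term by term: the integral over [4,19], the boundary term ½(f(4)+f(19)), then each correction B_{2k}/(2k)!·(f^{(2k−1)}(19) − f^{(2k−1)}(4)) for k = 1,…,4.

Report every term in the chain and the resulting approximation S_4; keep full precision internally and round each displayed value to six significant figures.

Integral: ∫_4^19 x·e^(−x/13) dx = 66.0045.
Endpoint term: (f(4) + f(19))/2 = (2.94057 + 4.40571)/2 = 3.67314.
Integral + boundary = 69.6776.
Correction k=1: B_{2}/2! · (f^{(1)}(19) − f^{(1)}(4)) = 1/12 · (-0.107021 − 0.508944) = -0.0513304.
Running total after k=1: 69.6263.
Correction k=2: B_{4}/4! · (f^{(3)}(19) − f^{(3)}(4)) = −1/720 · (0.00211087 − 0.0117114) = 1.33341e-05.
Running total after k=2: 69.6263.
Correction k=3: B_{6}/6! · (f^{(5)}(19) − f^{(5)}(4)) = 1/30240 · (2.87278e-05 − 0.000120777) = -3.04395e-09.
Running total after k=3: 69.6263.
Correction k=4: B_{8}/8! · (f^{(7)}(19) − f^{(7)}(4)) = −1/1209600 · (2.66067e-07 − 1.01926e-06) = 6.22683e-13.

S_4 ≈ 69.6263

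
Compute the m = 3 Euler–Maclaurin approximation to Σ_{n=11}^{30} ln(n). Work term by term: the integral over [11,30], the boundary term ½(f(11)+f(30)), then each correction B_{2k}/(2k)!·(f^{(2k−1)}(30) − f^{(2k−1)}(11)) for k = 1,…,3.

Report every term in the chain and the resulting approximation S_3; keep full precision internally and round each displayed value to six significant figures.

S_3 ≈ 59.5538

The integral term ∫_11^30 ln(x) dx = 56.6591.
Endpoint term: (f(11) + f(30))/2 = (2.39790 + 3.40120)/2 = 2.89955.
Integral + boundary = 59.5586.
Order-1 term: 1/12 · (0.0333333 − 0.0909091) = -0.00479798.
Running total after k=1: 59.5538.
Order-2 term: −1/720 · (7.40741e-05 − 0.00150263) = 1.98410e-06.
Running total after k=2: 59.5538.
Order-3 term: 1/30240 · (9.87654e-07 − 0.000149021) = -4.89529e-09.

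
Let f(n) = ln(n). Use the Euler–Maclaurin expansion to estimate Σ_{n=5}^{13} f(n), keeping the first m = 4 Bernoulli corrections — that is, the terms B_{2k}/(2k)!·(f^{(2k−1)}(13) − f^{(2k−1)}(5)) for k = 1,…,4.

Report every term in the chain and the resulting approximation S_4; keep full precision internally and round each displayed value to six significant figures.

S_4 ≈ 19.3741

∫_5^13 ln(x) dx evaluates to 17.2972.
½[f(5) + f(13)] = ½[1.60944 + 2.56495] = 2.08719.
Running total after boundary: 19.3843.
Order-1 term: 1/12 · (0.0769231 − 0.200000) = -0.0102564.
After k=1: 19.3741.
Order-2 term: −1/720 · (0.000910332 − 0.0160000) = 2.09579e-05.
After k=2: 19.3741.
Order-3 term: 1/30240 · (6.46390e-05 − 0.00768000) = -2.51831e-07.
After k=3: 19.3741.
Order-4 term: −1/1209600 · (1.14744e-05 − 0.00921600) = 7.60956e-09.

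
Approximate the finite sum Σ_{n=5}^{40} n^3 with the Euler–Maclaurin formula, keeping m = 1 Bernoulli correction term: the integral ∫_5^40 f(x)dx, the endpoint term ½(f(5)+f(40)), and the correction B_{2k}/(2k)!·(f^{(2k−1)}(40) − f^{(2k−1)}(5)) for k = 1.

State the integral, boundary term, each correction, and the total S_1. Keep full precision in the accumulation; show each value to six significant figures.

S_1 ≈ 672300

∫_5^40 x^3 dx evaluates to 639844.
Endpoint term: (f(5) + f(40))/2 = (125.000 + 64000.0)/2 = 32062.5.
Integral + boundary = 671906.
Correction k=1: B_{2}/2! · (f^{(1)}(40) − f^{(1)}(5)) = 1/12 · (4800.00 − 75.0000) = 393.750.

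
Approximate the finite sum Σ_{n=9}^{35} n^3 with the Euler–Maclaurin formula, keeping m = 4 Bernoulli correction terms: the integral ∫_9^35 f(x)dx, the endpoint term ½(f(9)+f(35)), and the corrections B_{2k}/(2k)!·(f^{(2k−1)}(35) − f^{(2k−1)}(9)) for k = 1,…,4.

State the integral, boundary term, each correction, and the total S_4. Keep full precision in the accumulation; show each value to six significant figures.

S_4 ≈ 395604

The integral term ∫_9^35 x^3 dx = 373516.
Boundary: ½(f(9) + f(35)) = ½(729.000 + 42875.0) = 21802.0.
Integral + boundary = 395318.
Correction k=1: B_{2}/2! · (f^{(1)}(35) − f^{(1)}(9)) = 1/12 · (3675.00 − 243.000) = 286.000.
Running total after k=1: 395604.
Correction k=2: B_{4}/4! · (f^{(3)}(35) − f^{(3)}(9)) = −1/720 · (6.00000 − 6.00000) = 0.00000.
Running total after k=2: 395604.
Correction k=3: B_{6}/6! · (f^{(5)}(35) − f^{(5)}(9)) = 1/30240 · (0.00000 − 0.00000) = 0.00000.
Running total after k=3: 395604.
Correction k=4: B_{8}/8! · (f^{(7)}(35) − f^{(7)}(9)) = −1/1209600 · (0.00000 − 0.00000) = 0.00000.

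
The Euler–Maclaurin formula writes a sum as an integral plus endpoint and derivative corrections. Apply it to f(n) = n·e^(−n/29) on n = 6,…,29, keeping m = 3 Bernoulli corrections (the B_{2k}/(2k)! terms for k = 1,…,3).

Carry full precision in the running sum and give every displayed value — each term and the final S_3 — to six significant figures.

∫_6^29 x·e^(−x/29) dx evaluates to 206.527.
Endpoint term: (f(6) + f(29))/2 = (4.87862 + 10.6685)/2 = 7.77356.
Integral + boundary = 214.301.
Order-1 term: 1/12 · (0.00000 − 0.644875) = -0.0537396.
Partial sum through k=1: 214.247.
Order-2 term: −1/720 · (0.000874862 − 0.00270046) = 2.53555e-06.
Partial sum through k=2: 214.247.
Order-3 term: 1/30240 · (2.08053e-06 − 5.51024e-06) = -1.13417e-10.

S_3 ≈ 214.247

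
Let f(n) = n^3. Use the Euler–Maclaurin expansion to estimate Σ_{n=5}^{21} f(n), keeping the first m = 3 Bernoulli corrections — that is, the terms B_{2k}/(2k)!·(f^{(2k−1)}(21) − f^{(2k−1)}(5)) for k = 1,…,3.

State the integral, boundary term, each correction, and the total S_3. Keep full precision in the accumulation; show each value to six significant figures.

Integral: ∫_5^21 x^3 dx = 48464.0.
Endpoint term: (f(5) + f(21))/2 = (125.000 + 9261.00)/2 = 4693.00.
Integral + boundary = 53157.0.
Correction k=1: B_{2}/2! · (f^{(1)}(21) − f^{(1)}(5)) = 1/12 · (1323.00 − 75.0000) = 104.000.
After k=1: 53261.0.
Correction k=2: B_{4}/4! · (f^{(3)}(21) − f^{(3)}(5)) = −1/720 · (6.00000 − 6.00000) = 0.00000.
After k=2: 53261.0.
Correction k=3: B_{6}/6! · (f^{(5)}(21) − f^{(5)}(5)) = 1/30240 · (0.00000 − 0.00000) = 0.00000.

S_3 ≈ 53261.0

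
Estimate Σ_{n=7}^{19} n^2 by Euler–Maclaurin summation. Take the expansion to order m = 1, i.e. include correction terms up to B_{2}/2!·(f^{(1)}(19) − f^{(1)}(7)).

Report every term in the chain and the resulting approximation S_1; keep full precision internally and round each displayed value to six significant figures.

S_1 ≈ 2379.00

The integral term ∫_7^19 x^2 dx = 2172.00.
Boundary: ½(f(7) + f(19)) = ½(49.0000 + 361.000) = 205.000.
Running total after boundary: 2377.00.
Correction k=1: B_{2}/2! · (f^{(1)}(19) − f^{(1)}(7)) = 1/12 · (38.0000 − 14.0000) = 2.00000.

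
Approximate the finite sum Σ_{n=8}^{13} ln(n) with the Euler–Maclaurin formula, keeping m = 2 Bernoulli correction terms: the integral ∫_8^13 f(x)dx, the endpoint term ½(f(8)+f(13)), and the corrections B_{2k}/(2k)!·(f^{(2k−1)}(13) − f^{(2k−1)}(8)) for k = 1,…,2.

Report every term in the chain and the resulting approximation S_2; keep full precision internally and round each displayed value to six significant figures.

Integral: ∫_8^13 ln(x) dx = 11.7088.
½[f(8) + f(13)] = ½[2.07944 + 2.56495] = 2.32220.
So far: 14.0310.
Order-1 term: 1/12 · (0.0769231 − 0.125000) = -0.00400641.
After k=1: 14.0270.
Order-2 term: −1/720 · (0.000910332 − 0.00390625) = 4.16100e-06.

S_2 ≈ 14.0270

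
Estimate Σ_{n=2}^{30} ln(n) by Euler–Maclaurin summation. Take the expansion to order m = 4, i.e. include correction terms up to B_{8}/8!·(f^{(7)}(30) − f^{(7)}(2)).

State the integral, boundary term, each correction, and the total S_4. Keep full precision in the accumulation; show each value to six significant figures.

S_4 ≈ 74.6582

Integral: ∫_2^30 ln(x) dx = 72.6496.
Endpoint term: (f(2) + f(30))/2 = (0.693147 + 3.40120)/2 = 2.04717.
Running total after boundary: 74.6968.
k=1: B_{2}/(2)! × [f^{(1)}(30) − f^{(1)}(2)] = 1/12 × (0.0333333 − 0.500000) = -0.0388889.
Partial sum through k=1: 74.6579.
k=2: B_{4}/(4)! × [f^{(3)}(30) − f^{(3)}(2)] = −1/720 × (7.40741e-05 − 0.250000) = 0.000347119.
Partial sum through k=2: 74.6583.
k=3: B_{6}/(6)! × [f^{(5)}(30) − f^{(5)}(2)] = 1/30240 × (9.87654e-07 − 0.750000) = -2.48016e-05.
Partial sum through k=3: 74.6582.
k=4: B_{8}/(8)! × [f^{(7)}(30) − f^{(7)}(2)] = −1/1209600 × (3.29218e-08 − 5.62500) = 4.65030e-06.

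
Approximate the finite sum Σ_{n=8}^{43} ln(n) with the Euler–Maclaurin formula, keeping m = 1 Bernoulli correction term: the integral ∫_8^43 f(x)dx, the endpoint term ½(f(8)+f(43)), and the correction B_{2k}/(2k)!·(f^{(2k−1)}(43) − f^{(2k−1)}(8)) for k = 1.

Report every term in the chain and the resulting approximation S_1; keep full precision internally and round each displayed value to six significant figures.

S_1 ≈ 113.008

∫_8^43 ln(x) dx evaluates to 110.096.
½[f(8) + f(43)] = ½[2.07944 + 3.76120] = 2.92032.
Running total after boundary: 113.016.
Correction k=1: B_{2}/2! · (f^{(1)}(43) − f^{(1)}(8)) = 1/12 · (0.0232558 − 0.125000) = -0.00847868.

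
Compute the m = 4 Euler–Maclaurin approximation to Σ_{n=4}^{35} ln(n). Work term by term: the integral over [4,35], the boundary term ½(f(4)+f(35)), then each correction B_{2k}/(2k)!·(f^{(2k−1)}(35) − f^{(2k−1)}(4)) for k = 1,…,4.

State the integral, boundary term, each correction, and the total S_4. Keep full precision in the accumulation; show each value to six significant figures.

Integral: ∫_4^35 ln(x) dx = 87.8920.
Boundary: ½(f(4) + f(35)) = ½(1.38629 + 3.55535) = 2.47082.
Running total after boundary: 90.3628.
Correction k=1: B_{2}/2! · (f^{(1)}(35) − f^{(1)}(4)) = 1/12 · (0.0285714 − 0.250000) = -0.0184524.
Running total after k=1: 90.3444.
Correction k=2: B_{4}/4! · (f^{(3)}(35) − f^{(3)}(4)) = −1/720 · (4.66472e-05 − 0.0312500) = 4.33380e-05.
Running total after k=2: 90.3444.
Correction k=3: B_{6}/6! · (f^{(5)}(35) − f^{(5)}(4)) = 1/30240 · (4.56952e-07 − 0.0234375) = -7.75034e-07.
Running total after k=3: 90.3444.
Correction k=4: B_{8}/8! · (f^{(7)}(35) − f^{(7)}(4)) = −1/1209600 · (1.11907e-08 − 0.0439453) = 3.63304e-08.

S_4 ≈ 90.3444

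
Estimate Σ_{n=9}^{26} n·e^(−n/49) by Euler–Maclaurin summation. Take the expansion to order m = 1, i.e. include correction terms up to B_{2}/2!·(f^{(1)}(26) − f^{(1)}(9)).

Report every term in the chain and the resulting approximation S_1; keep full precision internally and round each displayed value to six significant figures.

S_1 ≈ 214.693

∫_9^26 x·e^(−x/49) dx evaluates to 203.334.
Endpoint term: (f(9) + f(26))/2 = (7.48987 + 15.2944)/2 = 11.3921.
Running total after boundary: 214.727.
Order-1 term: 1/12 · (0.276115 − 0.679353) = -0.0336032.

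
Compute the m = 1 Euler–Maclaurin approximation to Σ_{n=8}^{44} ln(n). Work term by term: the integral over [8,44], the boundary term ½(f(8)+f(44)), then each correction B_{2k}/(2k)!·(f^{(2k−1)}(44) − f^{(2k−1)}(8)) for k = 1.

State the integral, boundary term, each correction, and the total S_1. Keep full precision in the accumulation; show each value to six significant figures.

∫_8^44 ln(x) dx evaluates to 113.869.
½[f(8) + f(44)] = ½[2.07944 + 3.78419] = 2.93182.
So far: 116.801.
k=1: B_{2}/(2)! × [f^{(1)}(44) − f^{(1)}(8)] = 1/12 × (0.0227273 − 0.125000) = -0.00852273.

S_1 ≈ 116.792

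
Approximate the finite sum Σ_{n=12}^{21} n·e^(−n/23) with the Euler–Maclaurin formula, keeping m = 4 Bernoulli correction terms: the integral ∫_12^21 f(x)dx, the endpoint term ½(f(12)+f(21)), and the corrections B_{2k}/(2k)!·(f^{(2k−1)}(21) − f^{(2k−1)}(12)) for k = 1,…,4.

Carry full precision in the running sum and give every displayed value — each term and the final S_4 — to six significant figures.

S_4 ≈ 79.3947

∫_12^21 x·e^(−x/23) dx evaluates to 71.6408.
Boundary: ½(f(12) + f(21)) = ½(7.12185 + 8.42732) = 7.77459.
Running total after boundary: 79.4154.
k=1: B_{2}/(2)! × [f^{(1)}(21) − f^{(1)}(12)] = 1/12 × (0.0348957 − 0.283842) = -0.0207455.
Running total after k=1: 79.3947.
k=2: B_{4}/(4)! × [f^{(3)}(21) − f^{(3)}(12)] = −1/720 × (0.00158317 − 0.00278037) = 1.66278e-06.
Running total after k=2: 79.3947.
k=3: B_{6}/(6)! × [f^{(5)}(21) − f^{(5)}(12)] = 1/30240 × (5.86083e-06 − 9.49751e-06) = -1.20261e-10.
Running total after k=3: 79.3947.
k=4: B_{8}/(8)! × [f^{(7)}(21) − f^{(7)}(12)] = −1/1209600 × (1.65007e-08 − 2.59719e-08) = 7.82996e-15.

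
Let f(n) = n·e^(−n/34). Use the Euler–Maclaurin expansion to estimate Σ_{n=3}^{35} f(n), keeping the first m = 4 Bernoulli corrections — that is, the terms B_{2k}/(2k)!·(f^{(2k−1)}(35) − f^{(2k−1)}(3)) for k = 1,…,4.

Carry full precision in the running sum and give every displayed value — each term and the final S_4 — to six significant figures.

S_4 ≈ 321.279

The integral term ∫_3^35 x·e^(−x/34) dx = 313.725.
½[f(3) + f(35)] = ½[2.74664 + 12.5026] = 7.62462.
Integral + boundary = 321.350.
k=1: B_{2}/(2)! × [f^{(1)}(35) − f^{(1)}(3)] = 1/12 × (-0.0105064 − 0.834762) = -0.0704390.
After k=1: 321.279.
k=2: B_{4}/(4)! × [f^{(3)}(35) − f^{(3)}(3)] = −1/720 × (0.000608934 − 0.00230610) = 2.35718e-06.
After k=2: 321.279.
k=3: B_{6}/(6)! × [f^{(5)}(35) − f^{(5)}(3)] = 1/30240 × (1.06138e-06 − 3.36513e-06) = -7.61822e-11.
After k=3: 321.279.
k=4: B_{8}/(8)! × [f^{(7)}(35) − f^{(7)}(3)] = −1/1209600 × (1.38063e-09 − 4.09633e-09) = 2.24513e-15.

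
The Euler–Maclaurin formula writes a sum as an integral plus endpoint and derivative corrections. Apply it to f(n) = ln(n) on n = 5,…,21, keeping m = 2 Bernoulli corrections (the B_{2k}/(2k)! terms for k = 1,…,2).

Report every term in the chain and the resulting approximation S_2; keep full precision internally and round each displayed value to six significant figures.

S_2 ≈ 42.2021

The integral term ∫_5^21 ln(x) dx = 39.8878.
½[f(5) + f(21)] = ½[1.60944 + 3.04452] = 2.32698.
Integral + boundary = 42.2148.
Order-1 term: 1/12 · (0.0476190 − 0.200000) = -0.0126984.
After k=1: 42.2021.
Order-2 term: −1/720 · (0.000215959 − 0.0160000) = 2.19223e-05.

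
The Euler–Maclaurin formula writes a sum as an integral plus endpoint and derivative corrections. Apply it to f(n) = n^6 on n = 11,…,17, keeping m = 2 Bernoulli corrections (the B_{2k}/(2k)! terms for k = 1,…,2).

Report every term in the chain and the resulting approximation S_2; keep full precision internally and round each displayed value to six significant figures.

Integral: ∫_11^17 x^6 dx = 5.58359e+07.
Boundary: ½(f(11) + f(17)) = ½(1.77156e+06 + 2.41376e+07) = 1.29546e+07.
Integral + boundary = 6.87905e+07.
k=1: B_{2}/(2)! × [f^{(1)}(17) − f^{(1)}(11)] = 1/12 × (8.51914e+06 − 966306) = 629403.
Partial sum through k=1: 6.94199e+07.
k=2: B_{4}/(4)! × [f^{(3)}(17) − f^{(3)}(11)] = −1/720 × (589560 − 159720) = -597.000.

S_2 ≈ 6.94193e+07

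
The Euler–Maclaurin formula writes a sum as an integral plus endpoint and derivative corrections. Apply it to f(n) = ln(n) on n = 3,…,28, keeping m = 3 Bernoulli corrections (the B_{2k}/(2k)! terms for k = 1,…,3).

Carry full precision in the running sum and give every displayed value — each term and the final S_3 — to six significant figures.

Integral: ∫_3^28 ln(x) dx = 65.0059.
½[f(3) + f(28)] = ½[1.09861 + 3.33220] = 2.21541.
Running total after boundary: 67.2213.
Order-1 term: 1/12 · (0.0357143 − 0.333333) = -0.0248016.
Partial sum through k=1: 67.1965.
Order-2 term: −1/720 · (9.11079e-05 − 0.0740741) = 0.000102754.
Partial sum through k=2: 67.1966.
Order-3 term: 1/30240 · (1.39451e-06 − 0.0987654) = -3.26601e-06.

S_3 ≈ 67.1966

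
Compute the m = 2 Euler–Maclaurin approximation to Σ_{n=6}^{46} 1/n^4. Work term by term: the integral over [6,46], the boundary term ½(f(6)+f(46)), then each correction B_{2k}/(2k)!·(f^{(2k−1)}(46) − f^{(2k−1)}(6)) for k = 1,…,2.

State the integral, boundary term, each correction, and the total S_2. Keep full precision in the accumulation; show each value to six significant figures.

The integral term ∫_6^46 1/x^4 dx = 0.00153979.
½[f(6) + f(46)] = ½[0.000771605 + 2.23341e-07] = 0.000385914.
Integral + boundary = 0.00192570.
k=1: B_{2}/(2)! × [f^{(1)}(46) − f^{(1)}(6)] = 1/12 × (-1.94210e-08 − (-0.000514403)) = 4.28653e-05.
After k=1: 0.00196856.
k=2: B_{4}/(4)! × [f^{(3)}(46) − f^{(3)}(6)] = −1/720 × (-2.75345e-10 − (-0.000428669)) = -5.95374e-07.

S_2 ≈ 0.00196797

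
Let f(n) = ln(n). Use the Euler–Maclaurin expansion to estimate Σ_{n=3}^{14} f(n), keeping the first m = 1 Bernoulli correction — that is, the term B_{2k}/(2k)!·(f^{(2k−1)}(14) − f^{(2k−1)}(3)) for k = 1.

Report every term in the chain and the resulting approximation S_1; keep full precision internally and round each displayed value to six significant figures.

S_1 ≈ 24.4980

Integral: ∫_3^14 ln(x) dx = 22.6510.
Endpoint term: (f(3) + f(14))/2 = (1.09861 + 2.63906)/2 = 1.86883.
So far: 24.5198.
k=1: B_{2}/(2)! × [f^{(1)}(14) − f^{(1)}(3)] = 1/12 × (0.0714286 − 0.333333) = -0.0218254.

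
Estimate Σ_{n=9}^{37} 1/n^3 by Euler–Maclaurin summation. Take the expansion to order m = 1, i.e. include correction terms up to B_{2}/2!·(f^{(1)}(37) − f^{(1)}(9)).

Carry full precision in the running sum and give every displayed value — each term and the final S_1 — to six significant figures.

Integral: ∫_9^37 1/x^3 dx = 0.00580761.
Boundary: ½(f(9) + f(37)) = ½(0.00137174 + 1.97422e-05) = 0.000695742.
So far: 0.00650335.
Order-1 term: 1/12 · (-1.60072e-06 − (-0.000457247)) = 3.79706e-05.

S_1 ≈ 0.00654132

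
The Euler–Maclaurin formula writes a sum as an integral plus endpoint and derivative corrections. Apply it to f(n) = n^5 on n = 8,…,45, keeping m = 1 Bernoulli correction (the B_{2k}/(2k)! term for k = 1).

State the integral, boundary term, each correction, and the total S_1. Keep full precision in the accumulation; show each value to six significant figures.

The integral term ∫_8^45 x^5 dx = 1.38392e+09.
Endpoint term: (f(8) + f(45))/2 = (32768.0 + 1.84528e+08)/2 = 9.22804e+07.
So far: 1.47620e+09.
Correction k=1: B_{2}/2! · (f^{(1)}(45) − f^{(1)}(8)) = 1/12 · (2.05031e+07 − 20480.0) = 1.70689e+06.

S_1 ≈ 1.47790e+09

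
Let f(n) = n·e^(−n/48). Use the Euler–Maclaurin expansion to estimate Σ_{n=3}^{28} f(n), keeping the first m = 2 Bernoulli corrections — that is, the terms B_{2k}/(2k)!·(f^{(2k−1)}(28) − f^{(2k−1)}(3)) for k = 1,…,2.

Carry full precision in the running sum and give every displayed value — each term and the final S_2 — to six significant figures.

S_2 ≈ 273.139

The integral term ∫_3^28 x·e^(−x/48) dx = 263.971.
Endpoint term: (f(3) + f(28))/2 = (2.81824 + 15.6250)/2 = 9.22161.
So far: 273.193.
Order-1 term: 1/12 · (0.232515 − 0.880700) = -0.0540154.
Partial sum through k=1: 273.139.
Order-2 term: −1/720 · (0.000585323 − 0.00119771) = 8.50538e-07.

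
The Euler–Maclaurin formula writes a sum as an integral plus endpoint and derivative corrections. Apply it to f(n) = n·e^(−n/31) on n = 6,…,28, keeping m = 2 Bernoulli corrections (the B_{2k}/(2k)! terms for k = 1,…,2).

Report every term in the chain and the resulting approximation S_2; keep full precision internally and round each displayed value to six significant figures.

S_2 ≈ 212.035

The integral term ∫_6^28 x·e^(−x/31) dx = 203.941.
½[f(6) + f(28)] = ½[4.94418 + 11.3473] = 8.14573.
So far: 212.087.
Correction k=1: B_{2}/2! · (f^{(1)}(28) − f^{(1)}(6)) = 1/12 · (0.0392187 − 0.664540) = -0.0521101.
Running total after k=1: 212.035.
Correction k=2: B_{4}/4! · (f^{(3)}(28) − f^{(3)}(6)) = −1/720 · (0.000884224 − 0.00240645) = 2.11421e-06.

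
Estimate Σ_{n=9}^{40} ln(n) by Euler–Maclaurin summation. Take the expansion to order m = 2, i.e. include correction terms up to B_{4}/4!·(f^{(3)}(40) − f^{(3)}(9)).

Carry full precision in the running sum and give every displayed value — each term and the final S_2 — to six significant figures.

S_2 ≈ 99.7160

∫_9^40 ln(x) dx evaluates to 96.7802.
Endpoint term: (f(9) + f(40))/2 = (2.19722 + 3.68888)/2 = 2.94305.
Integral + boundary = 99.7232.
Order-1 term: 1/12 · (0.0250000 − 0.111111) = -0.00717593.
Partial sum through k=1: 99.7160.
Order-2 term: −1/720 · (3.12500e-05 − 0.00274348) = 3.76699e-06.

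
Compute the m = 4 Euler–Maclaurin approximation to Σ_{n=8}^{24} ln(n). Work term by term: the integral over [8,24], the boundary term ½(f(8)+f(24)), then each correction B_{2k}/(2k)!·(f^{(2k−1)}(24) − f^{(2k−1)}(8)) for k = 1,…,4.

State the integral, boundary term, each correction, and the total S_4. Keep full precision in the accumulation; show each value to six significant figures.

S_4 ≈ 46.2596

Integral: ∫_8^24 ln(x) dx = 43.6378.
½[f(8) + f(24)] = ½[2.07944 + 3.17805] = 2.62875.
So far: 46.2665.
Order-1 term: 1/12 · (0.0416667 − 0.125000) = -0.00694444.
Running total after k=1: 46.2596.
Order-2 term: −1/720 · (0.000144676 − 0.00390625) = 5.22441e-06.
Running total after k=2: 46.2596.
Order-3 term: 1/30240 · (3.01408e-06 − 0.000732422) = -2.41206e-08.
Running total after k=3: 46.2596.
Order-4 term: −1/1209600 · (1.56983e-07 − 0.000343323) = 2.83702e-10.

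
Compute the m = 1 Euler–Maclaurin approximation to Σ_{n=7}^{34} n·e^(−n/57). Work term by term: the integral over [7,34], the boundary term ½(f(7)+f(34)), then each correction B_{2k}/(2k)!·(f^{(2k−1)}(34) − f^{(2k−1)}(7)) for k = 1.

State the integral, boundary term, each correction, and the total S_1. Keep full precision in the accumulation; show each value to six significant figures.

S_1 ≈ 382.137

The integral term ∫_7^34 x·e^(−x/57) dx = 369.725.
Endpoint term: (f(7) + f(34))/2 = (6.19104 + 18.7252)/2 = 12.4581.
Integral + boundary = 382.183.
k=1: B_{2}/(2)! × [f^{(1)}(34) − f^{(1)}(7)] = 1/12 × (0.222229 − 0.775820) = -0.0461326.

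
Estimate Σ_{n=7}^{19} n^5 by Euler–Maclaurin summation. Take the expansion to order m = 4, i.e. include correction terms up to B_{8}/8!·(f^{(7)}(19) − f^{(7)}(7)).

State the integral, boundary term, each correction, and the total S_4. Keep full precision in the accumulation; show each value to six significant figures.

S_4 ≈ 9.12110e+06

The integral term ∫_7^19 x^5 dx = 7.82137e+06.
Endpoint term: (f(7) + f(19))/2 = (16807.0 + 2.47610e+06)/2 = 1.24645e+06.
Integral + boundary = 9.06782e+06.
k=1: B_{2}/(2)! × [f^{(1)}(19) − f^{(1)}(7)] = 1/12 × (651605 − 12005.0) = 53300.0.
Partial sum through k=1: 9.12112e+06.
k=2: B_{4}/(4)! × [f^{(3)}(19) − f^{(3)}(7)] = −1/720 × (21660.0 − 2940.00) = -26.0000.
Partial sum through k=2: 9.12110e+06.
k=3: B_{6}/(6)! × [f^{(5)}(19) − f^{(5)}(7)] = 1/30240 × (120.000 − 120.000) = 0.00000.
Partial sum through k=3: 9.12110e+06.
k=4: B_{8}/(8)! × [f^{(7)}(19) − f^{(7)}(7)] = −1/1209600 × (0.00000 − 0.00000) = 0.00000.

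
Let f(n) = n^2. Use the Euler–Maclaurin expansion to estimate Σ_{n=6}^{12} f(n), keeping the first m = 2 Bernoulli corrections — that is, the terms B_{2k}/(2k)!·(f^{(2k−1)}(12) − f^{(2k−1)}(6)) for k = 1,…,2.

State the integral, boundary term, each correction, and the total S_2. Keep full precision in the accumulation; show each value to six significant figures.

The integral term ∫_6^12 x^2 dx = 504.000.
Boundary: ½(f(6) + f(12)) = ½(36.0000 + 144.000) = 90.0000.
Running total after boundary: 594.000.
Correction k=1: B_{2}/2! · (f^{(1)}(12) − f^{(1)}(6)) = 1/12 · (24.0000 − 12.0000) = 1.00000.
Partial sum through k=1: 595.000.
Correction k=2: B_{4}/4! · (f^{(3)}(12) − f^{(3)}(6)) = −1/720 · (0.00000 − 0.00000) = 0.00000.

S_2 ≈ 595.000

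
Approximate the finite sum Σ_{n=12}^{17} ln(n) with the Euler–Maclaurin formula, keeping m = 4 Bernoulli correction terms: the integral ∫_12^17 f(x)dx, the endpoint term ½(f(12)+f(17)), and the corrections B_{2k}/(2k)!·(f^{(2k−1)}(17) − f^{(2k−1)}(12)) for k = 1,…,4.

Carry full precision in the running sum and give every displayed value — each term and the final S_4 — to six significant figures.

S_4 ≈ 16.0028

The integral term ∫_12^17 ln(x) dx = 13.3457.
Boundary: ½(f(12) + f(17)) = ½(2.48491 + 2.83321) = 2.65906.
So far: 16.0048.
Correction k=1: B_{2}/2! · (f^{(1)}(17) − f^{(1)}(12)) = 1/12 · (0.0588235 − 0.0833333) = -0.00204248.
Running total after k=1: 16.0028.
Correction k=2: B_{4}/4! · (f^{(3)}(17) − f^{(3)}(12)) = −1/720 · (0.000407083 − 0.00115741) = 1.04212e-06.
Running total after k=2: 16.0028.
Correction k=3: B_{6}/6! · (f^{(5)}(17) − f^{(5)}(12)) = 1/30240 · (1.69031e-05 − 9.64506e-05) = -2.63054e-09.
Running total after k=3: 16.0028.
Correction k=4: B_{8}/8! · (f^{(7)}(17) − f^{(7)}(12)) = −1/1209600 · (1.75465e-06 − 2.00939e-05) = 1.51614e-11.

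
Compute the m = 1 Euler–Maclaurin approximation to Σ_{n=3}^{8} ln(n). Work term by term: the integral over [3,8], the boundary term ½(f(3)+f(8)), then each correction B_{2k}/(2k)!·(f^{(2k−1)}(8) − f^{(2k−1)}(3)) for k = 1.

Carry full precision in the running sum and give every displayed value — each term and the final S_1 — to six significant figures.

Integral: ∫_3^8 ln(x) dx = 8.33970.
½[f(3) + f(8)] = ½[1.09861 + 2.07944] = 1.58903.
Running total after boundary: 9.92872.
Order-1 term: 1/12 · (0.125000 − 0.333333) = -0.0173611.

S_1 ≈ 9.91136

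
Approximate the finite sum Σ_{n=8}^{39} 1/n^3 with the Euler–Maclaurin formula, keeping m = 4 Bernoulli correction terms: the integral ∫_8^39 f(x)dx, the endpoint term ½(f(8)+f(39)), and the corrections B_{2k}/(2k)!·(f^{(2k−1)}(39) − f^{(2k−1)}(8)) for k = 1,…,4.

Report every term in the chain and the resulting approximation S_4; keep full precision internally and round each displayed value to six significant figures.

The integral term ∫_8^39 1/x^3 dx = 0.00748377.
½[f(8) + f(39)] = ½[0.00195312 + 1.68580e-05] = 0.000984992.
So far: 0.00846876.
Order-1 term: 1/12 · (-1.29677e-06 − (-0.000732422)) = 6.09271e-05.
After k=1: 0.00852969.
Order-2 term: −1/720 · (-1.70515e-08 − (-0.000228882)) = -3.17868e-07.
After k=2: 0.00852937.
Order-3 term: 1/30240 · (-4.70851e-10 − (-0.000150204)) = 4.96704e-09.
After k=3: 0.00852937.
Order-4 term: −1/1209600 · (-2.22888e-11 − (-0.000168979)) = -1.39698e-10.

S_4 ≈ 0.00852937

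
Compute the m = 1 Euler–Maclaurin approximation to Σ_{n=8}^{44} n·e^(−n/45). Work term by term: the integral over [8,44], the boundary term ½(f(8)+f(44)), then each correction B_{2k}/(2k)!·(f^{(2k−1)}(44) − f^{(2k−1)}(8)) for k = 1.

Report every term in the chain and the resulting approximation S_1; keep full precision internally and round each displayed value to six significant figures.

S_1 ≈ 501.653

∫_8^44 x·e^(−x/45) dx evaluates to 490.086.
½[f(8) + f(44)] = ½[6.69703 + 16.5504] = 11.6237.
So far: 501.710.
k=1: B_{2}/(2)! × [f^{(1)}(44) − f^{(1)}(8)] = 1/12 × (0.00835880 − 0.688306) = -0.0566622.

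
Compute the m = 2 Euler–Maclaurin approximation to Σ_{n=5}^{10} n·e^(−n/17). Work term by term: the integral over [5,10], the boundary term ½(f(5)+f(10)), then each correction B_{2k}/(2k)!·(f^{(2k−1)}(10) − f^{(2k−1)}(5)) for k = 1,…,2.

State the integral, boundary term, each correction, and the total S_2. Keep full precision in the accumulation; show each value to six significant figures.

S_2 ≈ 28.4297

Integral: ∫_5^10 x·e^(−x/17) dx = 23.8150.
Endpoint term: (f(5) + f(10))/2 = (3.72594 + 5.55306)/2 = 4.63950.
So far: 28.4545.
Order-1 term: 1/12 · (0.228656 − 0.526016) = -0.0247800.
Partial sum through k=1: 28.4297.
Order-2 term: −1/720 · (0.00463415 − 0.00697714) = 3.25416e-06.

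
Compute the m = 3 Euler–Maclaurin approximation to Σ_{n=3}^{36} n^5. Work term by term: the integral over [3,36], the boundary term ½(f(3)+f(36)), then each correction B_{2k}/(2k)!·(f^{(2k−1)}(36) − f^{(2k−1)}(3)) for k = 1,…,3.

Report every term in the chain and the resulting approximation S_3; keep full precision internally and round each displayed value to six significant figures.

S_3 ≈ 3.93730e+08

The integral term ∫_3^36 x^5 dx = 3.62797e+08.
½[f(3) + f(36)] = ½[243.000 + 6.04662e+07] = 3.02332e+07.
Running total after boundary: 3.93030e+08.
Order-1 term: 1/12 · (8.39808e+06 − 405.000) = 699806.
Partial sum through k=1: 3.93730e+08.
Order-2 term: −1/720 · (77760.0 − 540.000) = -107.250.
Partial sum through k=2: 3.93730e+08.
Order-3 term: 1/30240 · (120.000 − 120.000) = 0.00000.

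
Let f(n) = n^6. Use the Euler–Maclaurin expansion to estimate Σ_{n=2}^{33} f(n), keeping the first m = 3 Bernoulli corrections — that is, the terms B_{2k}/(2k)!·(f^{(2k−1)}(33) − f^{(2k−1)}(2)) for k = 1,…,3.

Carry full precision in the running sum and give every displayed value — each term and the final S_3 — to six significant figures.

S_3 ≈ 6.75364e+09

The integral term ∫_2^33 x^6 dx = 6.08835e+09.
Boundary: ½(f(2) + f(33)) = ½(64.0000 + 1.29147e+09) = 6.45734e+08.
Running total after boundary: 6.73408e+09.
k=1: B_{2}/(2)! × [f^{(1)}(33) − f^{(1)}(2)] = 1/12 × (2.34812e+08 − 192.000) = 1.95677e+07.
Running total after k=1: 6.75365e+09.
k=2: B_{4}/(4)! × [f^{(3)}(33) − f^{(3)}(2)] = −1/720 × (4.31244e+06 − 960.000) = -5988.17.
Running total after k=2: 6.75364e+09.
k=3: B_{6}/(6)! × [f^{(5)}(33) − f^{(5)}(2)] = 1/30240 × (23760.0 − 1440.00) = 0.738095.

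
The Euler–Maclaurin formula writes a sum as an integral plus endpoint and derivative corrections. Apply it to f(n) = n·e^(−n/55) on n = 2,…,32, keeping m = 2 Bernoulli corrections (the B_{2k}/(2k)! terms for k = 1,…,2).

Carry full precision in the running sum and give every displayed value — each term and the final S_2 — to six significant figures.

The integral term ∫_2^32 x·e^(−x/55) dx = 348.801.
½[f(2) + f(32)] = ½[1.92858 + 17.8842] = 9.90639.
So far: 358.707.
Correction k=1: B_{2}/2! · (f^{(1)}(32) − f^{(1)}(2)) = 1/12 · (0.233714 − 0.929225) = -0.0579592.
Partial sum through k=1: 358.649.
Correction k=2: B_{4}/4! · (f^{(3)}(32) − f^{(3)}(2)) = −1/720 · (0.000446769 − 0.000944728) = 6.91610e-07.

S_2 ≈ 358.649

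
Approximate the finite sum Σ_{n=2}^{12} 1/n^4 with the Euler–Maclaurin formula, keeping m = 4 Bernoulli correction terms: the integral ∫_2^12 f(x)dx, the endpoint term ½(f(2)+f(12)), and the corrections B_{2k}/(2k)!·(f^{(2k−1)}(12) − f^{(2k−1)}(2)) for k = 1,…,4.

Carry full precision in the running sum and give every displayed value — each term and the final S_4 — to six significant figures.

The integral term ∫_2^12 1/x^4 dx = 0.0414738.
½[f(2) + f(12)] = ½[0.0625000 + 4.82253e-05] = 0.0312741.
So far: 0.0727479.
Correction k=1: B_{2}/2! · (f^{(1)}(12) − f^{(1)}(2)) = 1/12 · (-1.60751e-05 − (-0.125000)) = 0.0104153.
After k=1: 0.0831632.
Correction k=2: B_{4}/4! · (f^{(3)}(12) − f^{(3)}(2)) = −1/720 · (-3.34898e-06 − (-0.937500)) = -0.00130208.
After k=2: 0.0818611.
Correction k=3: B_{6}/6! · (f^{(5)}(12) − f^{(5)}(2)) = 1/30240 · (-1.30238e-06 − (-13.1250)) = 0.000434028.
After k=3: 0.0822952.
Correction k=4: B_{8}/8! · (f^{(7)}(12) − f^{(7)}(2)) = −1/1209600 · (-8.13988e-07 − (-295.312)) = -0.000244141.

S_4 ≈ 0.0820510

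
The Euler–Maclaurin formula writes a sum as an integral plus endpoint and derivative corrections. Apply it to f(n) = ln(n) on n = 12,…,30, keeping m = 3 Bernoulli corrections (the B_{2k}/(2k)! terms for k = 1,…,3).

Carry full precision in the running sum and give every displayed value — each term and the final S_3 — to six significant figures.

∫_12^30 ln(x) dx evaluates to 54.2170.
½[f(12) + f(30)] = ½[2.48491 + 3.40120] = 2.94305.
So far: 57.1601.
Order-1 term: 1/12 · (0.0333333 − 0.0833333) = -0.00416667.
Partial sum through k=1: 57.1559.
Order-2 term: −1/720 · (7.40741e-05 − 0.00115741) = 1.50463e-06.
Partial sum through k=2: 57.1559.
Order-3 term: 1/30240 · (9.87654e-07 − 9.64506e-05) = -3.15684e-09.

S_3 ≈ 57.1559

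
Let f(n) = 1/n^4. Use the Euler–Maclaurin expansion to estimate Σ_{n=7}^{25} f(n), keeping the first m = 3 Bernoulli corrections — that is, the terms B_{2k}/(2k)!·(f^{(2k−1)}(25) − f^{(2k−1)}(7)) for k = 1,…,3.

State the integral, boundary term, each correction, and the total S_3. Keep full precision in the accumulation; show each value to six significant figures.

S_3 ≈ 0.00117961

The integral term ∫_7^25 1/x^4 dx = 0.000950484.
Endpoint term: (f(7) + f(25))/2 = (0.000416493 + 2.56000e-06)/2 = 0.000209527.
Running total after boundary: 0.00116001.
k=1: B_{2}/(2)! × [f^{(1)}(25) − f^{(1)}(7)] = 1/12 × (-4.09600e-07 − (-0.000237996)) = 1.97989e-05.
Running total after k=1: 0.00117981.
k=2: B_{4}/(4)! × [f^{(3)}(25) − f^{(3)}(7)] = −1/720 × (-1.96608e-08 − (-0.000145712)) = -2.02350e-07.
Running total after k=2: 0.00117961.
k=3: B_{6}/(6)! × [f^{(5)}(25) − f^{(5)}(7)] = 1/30240 × (-1.76161e-09 − (-0.000166528)) = 5.50682e-09.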